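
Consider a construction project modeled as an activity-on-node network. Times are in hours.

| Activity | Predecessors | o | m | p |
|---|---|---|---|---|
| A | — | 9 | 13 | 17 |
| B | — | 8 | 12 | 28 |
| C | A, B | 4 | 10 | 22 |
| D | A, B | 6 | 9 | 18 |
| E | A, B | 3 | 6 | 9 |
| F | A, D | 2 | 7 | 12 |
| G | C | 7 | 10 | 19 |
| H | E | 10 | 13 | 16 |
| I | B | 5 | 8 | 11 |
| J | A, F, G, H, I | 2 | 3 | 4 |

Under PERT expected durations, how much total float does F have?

5 hours

te_A = (9 + 4·13 + 17)/6 = 78/6 = 13
te_B = (8 + 4·12 + 28)/6 = 84/6 = 14
te_C = (4 + 4·10 + 22)/6 = 66/6 = 11
te_D = (6 + 4·9 + 18)/6 = 60/6 = 10
te_E = (3 + 4·6 + 9)/6 = 36/6 = 6
te_F = (2 + 4·7 + 12)/6 = 42/6 = 7
te_G = (7 + 4·10 + 19)/6 = 66/6 = 11
te_H = (10 + 4·13 + 16)/6 = 78/6 = 13
te_I = (5 + 4·8 + 11)/6 = 48/6 = 8
te_J = (2 + 4·3 + 4)/6 = 18/6 = 3

Forward pass:
ES_A = 0; EF_A = 13
ES_B = 0; EF_B = 14
ES_C = max(EF_A=13, EF_B=14) = 14; EF_C = 14+11 = 25
ES_D = max(EF_A=13, EF_B=14) = 14; EF_D = 14+10 = 24
ES_E = max(EF_A=13, EF_B=14) = 14; EF_E = 14+6 = 20
ES_F = max(EF_A=13, EF_D=24) = 24; EF_F = 24+7 = 31
ES_G = 25; EF_G = 25+11 = 36
ES_H = 20; EF_H = 20+13 = 33
ES_I = 14; EF_I = 14+8 = 22
ES_J = max(EF_A=13, EF_F=31, EF_G=36, EF_H=33, EF_I=22) = 36; EF_J = 36+3 = 39
Expected project duration μ = 39 hours. Critical path: B → C → G → J.

Backward pass:
LF_J = 39; LS_J = 39−3 = 36
LF_I = LS_J = 36; LS_I = 36−8 = 28
LF_H = LS_J = 36; LS_H = 36−13 = 23
LF_G = LS_J = 36; LS_G = 36−11 = 25
LF_F = LS_J = 36; LS_F = 36−7 = 29
LF_E = LS_H = 23; LS_E = 23−6 = 17
LF_D = LS_F = 29; LS_D = 29−10 = 19
LF_C = LS_G = 25; LS_C = 25−11 = 14
LF_B = min(LS_C=14, LS_D=19, LS_E=17, LS_I=28) = 14; LS_B = 14−14 = 0
LF_A = min(LS_C=14, LS_D=19, LS_E=17, LS_F=29, LS_J=36) = 14; LS_A = 14−13 = 1
Slack_F = LS_F − ES_F = 29 − 24 = 5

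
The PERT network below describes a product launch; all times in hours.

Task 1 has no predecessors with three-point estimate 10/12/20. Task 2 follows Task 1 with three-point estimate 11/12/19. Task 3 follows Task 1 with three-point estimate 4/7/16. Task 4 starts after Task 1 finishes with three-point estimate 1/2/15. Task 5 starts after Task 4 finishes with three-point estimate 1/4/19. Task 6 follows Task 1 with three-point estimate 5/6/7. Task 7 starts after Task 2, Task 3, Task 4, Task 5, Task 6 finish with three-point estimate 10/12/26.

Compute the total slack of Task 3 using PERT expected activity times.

te_Task 1 = (10 + 4·12 + 20)/6 = 78/6 = 13
te_Task 2 = (11 + 4·12 + 19)/6 = 78/6 = 13
te_Task 3 = (4 + 4·7 + 16)/6 = 48/6 = 8
te_Task 4 = (1 + 4·2 + 15)/6 = 24/6 = 4
te_Task 5 = (1 + 4·4 + 19)/6 = 36/6 = 6
te_Task 6 = (5 + 4·6 + 7)/6 = 36/6 = 6
te_Task 7 = (10 + 4·12 + 26)/6 = 84/6 = 14

Forward pass:
ES_Task 1 = 0; EF_Task 1 = 13
ES_Task 2 = 13; EF_Task 2 = 13+13 = 26
ES_Task 3 = 13; EF_Task 3 = 13+8 = 21
ES_Task 4 = 13; EF_Task 4 = 13+4 = 17
ES_Task 5 = 17; EF_Task 5 = 17+6 = 23
ES_Task 6 = 13; EF_Task 6 = 13+6 = 19
ES_Task 7 = max(EF_Task 2=26, EF_Task 3=21, EF_Task 4=17, EF_Task 5=23, EF_Task 6=19) = 26; EF_Task 7 = 26+14 = 40
Expected project duration μ = 40 hours. Critical path: Task 1 → Task 2 → Task 7.

Backward pass:
LF_Task 7 = 40; LS_Task 7 = 40−14 = 26
LF_Task 6 = LS_Task 7 = 26; LS_Task 6 = 26−6 = 20
LF_Task 5 = LS_Task 7 = 26; LS_Task 5 = 26−6 = 20
LF_Task 4 = min(LS_Task 5=20, LS_Task 7=26) = 20; LS_Task 4 = 20−4 = 16
LF_Task 3 = LS_Task 7 = 26; LS_Task 3 = 26−8 = 18
LF_Task 2 = LS_Task 7 = 26; LS_Task 2 = 26−13 = 13
LF_Task 1 = min(LS_Task 2=13, LS_Task 3=18, LS_Task 4=16, LS_Task 6=20) = 13; LS_Task 1 = 13−13 = 0
Slack_Task 3 = LS_Task 3 − ES_Task 3 = 18 − 13 = 5

5 hours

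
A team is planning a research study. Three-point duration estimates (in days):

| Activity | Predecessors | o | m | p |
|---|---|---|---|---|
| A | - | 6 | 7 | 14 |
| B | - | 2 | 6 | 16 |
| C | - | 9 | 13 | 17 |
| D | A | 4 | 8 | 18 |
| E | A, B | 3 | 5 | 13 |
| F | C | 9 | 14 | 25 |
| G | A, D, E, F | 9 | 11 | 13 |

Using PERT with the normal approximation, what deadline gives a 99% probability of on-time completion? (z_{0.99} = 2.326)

46.1 days

te_A = (6 + 4·7 + 14)/6 = 48/6 = 8; σ²_A = ((14−6)/6)² = 1.778
te_B = (2 + 4·6 + 16)/6 = 42/6 = 7; σ²_B = ((16−2)/6)² = 5.444
te_C = (9 + 4·13 + 17)/6 = 78/6 = 13; σ²_C = ((17−9)/6)² = 1.778
te_D = (4 + 4·8 + 18)/6 = 54/6 = 9; σ²_D = ((18−4)/6)² = 5.444
te_E = (3 + 4·5 + 13)/6 = 36/6 = 6; σ²_E = ((13−3)/6)² = 2.778
te_F = (9 + 4·14 + 25)/6 = 90/6 = 15; σ²_F = ((25−9)/6)² = 7.111
te_G = (9 + 4·11 + 13)/6 = 66/6 = 11; σ²_G = ((13−9)/6)² = 0.444

Forward pass:
ES_A = 0; EF_A = 8
ES_B = 0; EF_B = 7
ES_C = 0; EF_C = 13
ES_D = 8; EF_D = 8+9 = 17
ES_E = max(EF_A=8, EF_B=7) = 8; EF_E = 8+6 = 14
ES_F = 13; EF_F = 13+15 = 28
ES_G = max(EF_A=8, EF_D=17, EF_E=14, EF_F=28) = 28; EF_G = 28+11 = 39
Expected project duration μ = 39 days. Critical path: C → F → G.

Variance along critical path = 1.778 + 7.111 + 0.444 = 9.333; σ = 3.055 days.
D = μ + z·σ = 39 + 2.326·3.055 = 46.1 days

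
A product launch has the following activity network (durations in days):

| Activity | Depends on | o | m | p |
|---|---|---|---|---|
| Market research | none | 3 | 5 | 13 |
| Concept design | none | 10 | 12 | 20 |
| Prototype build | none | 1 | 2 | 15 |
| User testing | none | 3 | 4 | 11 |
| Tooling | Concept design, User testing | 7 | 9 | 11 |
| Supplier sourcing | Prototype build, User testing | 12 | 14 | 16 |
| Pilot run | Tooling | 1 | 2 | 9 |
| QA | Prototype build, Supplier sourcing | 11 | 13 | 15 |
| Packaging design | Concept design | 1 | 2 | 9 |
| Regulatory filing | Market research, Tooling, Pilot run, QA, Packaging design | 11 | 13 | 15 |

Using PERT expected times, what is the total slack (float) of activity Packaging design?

te_Market research = (3 + 4·5 + 13)/6 = 36/6 = 6
te_Concept design = (10 + 4·12 + 20)/6 = 78/6 = 13
te_Prototype build = (1 + 4·2 + 15)/6 = 24/6 = 4
te_User testing = (3 + 4·4 + 11)/6 = 30/6 = 5
te_Tooling = (7 + 4·9 + 11)/6 = 54/6 = 9
te_Supplier sourcing = (12 + 4·14 + 16)/6 = 84/6 = 14
te_Pilot run = (1 + 4·2 + 9)/6 = 18/6 = 3
te_QA = (11 + 4·13 + 15)/6 = 78/6 = 13
te_Packaging design = (1 + 4·2 + 9)/6 = 18/6 = 3
te_Regulatory filing = (11 + 4·13 + 15)/6 = 78/6 = 13

Forward pass:
ES_Market research = 0; EF_Market research = 6
ES_Concept design = 0; EF_Concept design = 13
ES_Prototype build = 0; EF_Prototype build = 4
ES_User testing = 0; EF_User testing = 5
ES_Tooling = max(EF_Concept design=13, EF_User testing=5) = 13; EF_Tooling = 13+9 = 22
ES_Supplier sourcing = max(EF_Prototype build=4, EF_User testing=5) = 5; EF_Supplier sourcing = 5+14 = 19
ES_Pilot run = 22; EF_Pilot run = 22+3 = 25
ES_QA = max(EF_Prototype build=4, EF_Supplier sourcing=19) = 19; EF_QA = 19+13 = 32
ES_Packaging design = 13; EF_Packaging design = 13+3 = 16
ES_Regulatory filing = max(EF_Market research=6, EF_Tooling=22, EF_Pilot run=25, EF_QA=32, EF_Packaging design=16) = 32; EF_Regulatory filing = 32+13 = 45
Expected project duration μ = 45 days. Critical path: User testing → Supplier sourcing → QA → Regulatory filing.

Backward pass:
LF_Regulatory filing = 45; LS_Regulatory filing = 45−13 = 32
LF_Packaging design = LS_Regulatory filing = 32; LS_Packaging design = 32−3 = 29
LF_QA = LS_Regulatory filing = 32; LS_QA = 32−13 = 19
LF_Pilot run = LS_Regulatory filing = 32; LS_Pilot run = 32−3 = 29
LF_Supplier sourcing = LS_QA = 19; LS_Supplier sourcing = 19−14 = 5
LF_Tooling = min(LS_Pilot run=29, LS_Regulatory filing=32) = 29; LS_Tooling = 29−9 = 20
LF_User testing = min(LS_Tooling=20, LS_Supplier sourcing=5) = 5; LS_User testing = 5−5 = 0
LF_Prototype build = min(LS_Supplier sourcing=5, LS_QA=19) = 5; LS_Prototype build = 5−4 = 1
LF_Concept design = min(LS_Tooling=20, LS_Packaging design=29) = 20; LS_Concept design = 20−13 = 7
LF_Market research = LS_Regulatory filing = 32; LS_Market research = 32−6 = 26
Slack_Packaging design = LS_Packaging design − ES_Packaging design = 29 − 13 = 16

16 days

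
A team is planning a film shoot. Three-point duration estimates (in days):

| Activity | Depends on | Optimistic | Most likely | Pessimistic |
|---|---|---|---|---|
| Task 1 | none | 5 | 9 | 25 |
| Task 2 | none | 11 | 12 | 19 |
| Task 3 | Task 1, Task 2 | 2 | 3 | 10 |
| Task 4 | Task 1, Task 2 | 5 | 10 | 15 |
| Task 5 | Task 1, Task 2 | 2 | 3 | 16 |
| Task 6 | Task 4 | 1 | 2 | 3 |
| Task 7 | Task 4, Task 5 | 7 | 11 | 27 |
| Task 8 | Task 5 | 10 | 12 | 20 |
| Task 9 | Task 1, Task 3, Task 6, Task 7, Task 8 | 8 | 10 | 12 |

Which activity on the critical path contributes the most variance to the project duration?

Task 7

te_Task 1 = (5 + 4·9 + 25)/6 = 66/6 = 11; σ²_Task 1 = ((25−5)/6)² = 11.111
te_Task 2 = (11 + 4·12 + 19)/6 = 78/6 = 13; σ²_Task 2 = ((19−11)/6)² = 1.778
te_Task 3 = (2 + 4·3 + 10)/6 = 24/6 = 4; σ²_Task 3 = ((10−2)/6)² = 1.778
te_Task 4 = (5 + 4·10 + 15)/6 = 60/6 = 10; σ²_Task 4 = ((15−5)/6)² = 2.778
te_Task 5 = (2 + 4·3 + 16)/6 = 30/6 = 5; σ²_Task 5 = ((16−2)/6)² = 5.444
te_Task 6 = (1 + 4·2 + 3)/6 = 12/6 = 2; σ²_Task 6 = ((3−1)/6)² = 0.111
te_Task 7 = (7 + 4·11 + 27)/6 = 78/6 = 13; σ²_Task 7 = ((27−7)/6)² = 11.111
te_Task 8 = (10 + 4·12 + 20)/6 = 78/6 = 13; σ²_Task 8 = ((20−10)/6)² = 2.778
te_Task 9 = (8 + 4·10 + 12)/6 = 60/6 = 10; σ²_Task 9 = ((12−8)/6)² = 0.444

Forward pass:
ES_Task 1 = 0; EF_Task 1 = 11
ES_Task 2 = 0; EF_Task 2 = 13
ES_Task 3 = max(EF_Task 1=11, EF_Task 2=13) = 13; EF_Task 3 = 13+4 = 17
ES_Task 4 = max(EF_Task 1=11, EF_Task 2=13) = 13; EF_Task 4 = 13+10 = 23
ES_Task 5 = max(EF_Task 1=11, EF_Task 2=13) = 13; EF_Task 5 = 13+5 = 18
ES_Task 6 = 23; EF_Task 6 = 23+2 = 25
ES_Task 7 = max(EF_Task 4=23, EF_Task 5=18) = 23; EF_Task 7 = 23+13 = 36
ES_Task 8 = 18; EF_Task 8 = 18+13 = 31
ES_Task 9 = max(EF_Task 1=11, EF_Task 3=17, EF_Task 6=25, EF_Task 7=36, EF_Task 8=31) = 36; EF_Task 9 = 36+10 = 46
Expected project duration μ = 46 days. Critical path: Task 2 → Task 4 → Task 7 → Task 9.

Variances on critical path: σ²_Task 2=1.778, σ²_Task 4=2.778, σ²_Task 7=11.111, σ²_Task 9=0.444.
Largest is σ²_Task 7 = 11.111.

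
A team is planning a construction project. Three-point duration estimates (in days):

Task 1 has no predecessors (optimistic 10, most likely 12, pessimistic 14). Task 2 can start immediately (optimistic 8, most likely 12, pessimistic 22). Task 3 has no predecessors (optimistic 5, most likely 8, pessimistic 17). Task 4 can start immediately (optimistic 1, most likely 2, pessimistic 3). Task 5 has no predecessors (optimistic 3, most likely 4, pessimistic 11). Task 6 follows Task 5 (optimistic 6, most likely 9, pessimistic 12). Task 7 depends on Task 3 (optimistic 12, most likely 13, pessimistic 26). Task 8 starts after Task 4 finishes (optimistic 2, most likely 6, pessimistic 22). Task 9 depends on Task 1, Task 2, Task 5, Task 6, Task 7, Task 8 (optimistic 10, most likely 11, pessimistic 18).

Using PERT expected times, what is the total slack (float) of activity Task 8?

14 days

te_Task 1 = (10 + 4·12 + 14)/6 = 72/6 = 12
te_Task 2 = (8 + 4·12 + 22)/6 = 78/6 = 13
te_Task 3 = (5 + 4·8 + 17)/6 = 54/6 = 9
te_Task 4 = (1 + 4·2 + 3)/6 = 12/6 = 2
te_Task 5 = (3 + 4·4 + 11)/6 = 30/6 = 5
te_Task 6 = (6 + 4·9 + 12)/6 = 54/6 = 9
te_Task 7 = (12 + 4·13 + 26)/6 = 90/6 = 15
te_Task 8 = (2 + 4·6 + 22)/6 = 48/6 = 8
te_Task 9 = (10 + 4·11 + 18)/6 = 72/6 = 12

Forward pass:
ES_Task 1 = 0; EF_Task 1 = 12
ES_Task 2 = 0; EF_Task 2 = 13
ES_Task 3 = 0; EF_Task 3 = 9
ES_Task 4 = 0; EF_Task 4 = 2
ES_Task 5 = 0; EF_Task 5 = 5
ES_Task 6 = 5; EF_Task 6 = 5+9 = 14
ES_Task 7 = 9; EF_Task 7 = 9+15 = 24
ES_Task 8 = 2; EF_Task 8 = 2+8 = 10
ES_Task 9 = max(EF_Task 1=12, EF_Task 2=13, EF_Task 5=5, EF_Task 6=14, EF_Task 7=24, EF_Task 8=10) = 24; EF_Task 9 = 24+12 = 36
Expected project duration μ = 36 days. Critical path: Task 3 → Task 7 → Task 9.

Backward pass:
LF_Task 9 = 36; LS_Task 9 = 36−12 = 24
LF_Task 8 = LS_Task 9 = 24; LS_Task 8 = 24−8 = 16
LF_Task 7 = LS_Task 9 = 24; LS_Task 7 = 24−15 = 9
LF_Task 6 = LS_Task 9 = 24; LS_Task 6 = 24−9 = 15
LF_Task 5 = min(LS_Task 6=15, LS_Task 9=24) = 15; LS_Task 5 = 15−5 = 10
LF_Task 4 = LS_Task 8 = 16; LS_Task 4 = 16−2 = 14
LF_Task 3 = LS_Task 7 = 9; LS_Task 3 = 9−9 = 0
LF_Task 2 = LS_Task 9 = 24; LS_Task 2 = 24−13 = 11
LF_Task 1 = LS_Task 9 = 24; LS_Task 1 = 24−12 = 12
Slack_Task 8 = LS_Task 8 − ES_Task 8 = 16 − 2 = 14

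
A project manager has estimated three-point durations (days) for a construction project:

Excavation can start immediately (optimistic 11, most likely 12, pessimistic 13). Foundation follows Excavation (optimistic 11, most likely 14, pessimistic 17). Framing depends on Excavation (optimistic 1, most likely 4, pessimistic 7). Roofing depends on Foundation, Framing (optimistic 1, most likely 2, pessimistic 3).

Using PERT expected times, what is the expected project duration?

te_Excavation = (11 + 4·12 + 13)/6 = 72/6 = 12
te_Foundation = (11 + 4·14 + 17)/6 = 84/6 = 14
te_Framing = (1 + 4·4 + 7)/6 = 24/6 = 4
te_Roofing = (1 + 4·2 + 3)/6 = 12/6 = 2

Forward pass:
ES_Excavation = 0; EF_Excavation = 12
ES_Foundation = 12; EF_Foundation = 12+14 = 26
ES_Framing = 12; EF_Framing = 12+4 = 16
ES_Roofing = max(EF_Foundation=26, EF_Framing=16) = 26; EF_Roofing = 26+2 = 28
Expected project duration μ = 28 days. Critical path: Excavation → Foundation → Roofing.

28 days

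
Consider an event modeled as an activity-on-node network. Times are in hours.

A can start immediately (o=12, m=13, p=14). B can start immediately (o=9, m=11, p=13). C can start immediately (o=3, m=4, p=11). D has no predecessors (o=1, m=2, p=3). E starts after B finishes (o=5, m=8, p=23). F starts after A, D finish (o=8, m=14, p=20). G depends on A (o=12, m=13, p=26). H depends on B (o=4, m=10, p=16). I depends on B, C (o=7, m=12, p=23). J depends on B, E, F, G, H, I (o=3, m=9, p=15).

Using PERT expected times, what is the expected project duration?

37 hours

te_A = (12 + 4·13 + 14)/6 = 78/6 = 13
te_B = (9 + 4·11 + 13)/6 = 66/6 = 11
te_C = (3 + 4·4 + 11)/6 = 30/6 = 5
te_D = (1 + 4·2 + 3)/6 = 12/6 = 2
te_E = (5 + 4·8 + 23)/6 = 60/6 = 10
te_F = (8 + 4·14 + 20)/6 = 84/6 = 14
te_G = (12 + 4·13 + 26)/6 = 90/6 = 15
te_H = (4 + 4·10 + 16)/6 = 60/6 = 10
te_I = (7 + 4·12 + 23)/6 = 78/6 = 13
te_J = (3 + 4·9 + 15)/6 = 54/6 = 9

Forward pass:
ES_A = 0; EF_A = 13
ES_B = 0; EF_B = 11
ES_C = 0; EF_C = 5
ES_D = 0; EF_D = 2
ES_E = 11; EF_E = 11+10 = 21
ES_F = max(EF_A=13, EF_D=2) = 13; EF_F = 13+14 = 27
ES_G = 13; EF_G = 13+15 = 28
ES_H = 11; EF_H = 11+10 = 21
ES_I = max(EF_B=11, EF_C=5) = 11; EF_I = 11+13 = 24
ES_J = max(EF_B=11, EF_E=21, EF_F=27, EF_G=28, EF_H=21, EF_I=24) = 28; EF_J = 28+9 = 37
Expected project duration μ = 37 hours. Critical path: A → G → J.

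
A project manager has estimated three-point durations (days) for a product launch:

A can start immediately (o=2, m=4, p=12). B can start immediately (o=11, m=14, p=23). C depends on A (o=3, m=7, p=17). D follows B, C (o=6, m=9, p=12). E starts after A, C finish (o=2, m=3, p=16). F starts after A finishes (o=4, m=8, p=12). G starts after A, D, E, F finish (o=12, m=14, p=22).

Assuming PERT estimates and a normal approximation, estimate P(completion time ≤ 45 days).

0.984

te_A = (2 + 4·4 + 12)/6 = 30/6 = 5; σ²_A = ((12−2)/6)² = 2.778
te_B = (11 + 4·14 + 23)/6 = 90/6 = 15; σ²_B = ((23−11)/6)² = 4.000
te_C = (3 + 4·7 + 17)/6 = 48/6 = 8; σ²_C = ((17−3)/6)² = 5.444
te_D = (6 + 4·9 + 12)/6 = 54/6 = 9; σ²_D = ((12−6)/6)² = 1.000
te_E = (2 + 4·3 + 16)/6 = 30/6 = 5; σ²_E = ((16−2)/6)² = 5.444
te_F = (4 + 4·8 + 12)/6 = 48/6 = 8; σ²_F = ((12−4)/6)² = 1.778
te_G = (12 + 4·14 + 22)/6 = 90/6 = 15; σ²_G = ((22−12)/6)² = 2.778

Forward pass:
ES_A = 0; EF_A = 5
ES_B = 0; EF_B = 15
ES_C = 5; EF_C = 5+8 = 13
ES_D = max(EF_B=15, EF_C=13) = 15; EF_D = 15+9 = 24
ES_E = max(EF_A=5, EF_C=13) = 13; EF_E = 13+5 = 18
ES_F = 5; EF_F = 5+8 = 13
ES_G = max(EF_A=5, EF_D=24, EF_E=18, EF_F=13) = 24; EF_G = 24+15 = 39
Expected project duration μ = 39 days. Critical path: B → D → G.

Variance along critical path = 4.000 + 1.000 + 2.778 = 7.778; σ = √7.778 = 2.789 days.
Z = (45 − 39) / 2.789 = 2.151
P(T ≤ 45) = Φ(2.151) ≈ 0.984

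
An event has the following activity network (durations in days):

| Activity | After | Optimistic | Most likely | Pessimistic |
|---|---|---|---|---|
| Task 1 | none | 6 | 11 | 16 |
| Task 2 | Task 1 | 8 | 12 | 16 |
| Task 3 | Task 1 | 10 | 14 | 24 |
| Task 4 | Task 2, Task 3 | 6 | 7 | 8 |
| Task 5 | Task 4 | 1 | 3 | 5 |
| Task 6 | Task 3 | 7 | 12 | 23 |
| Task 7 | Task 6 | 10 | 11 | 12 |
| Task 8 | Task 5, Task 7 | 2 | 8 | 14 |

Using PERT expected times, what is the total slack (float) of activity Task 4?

te_Task 1 = (6 + 4·11 + 16)/6 = 66/6 = 11
te_Task 2 = (8 + 4·12 + 16)/6 = 72/6 = 12
te_Task 3 = (10 + 4·14 + 24)/6 = 90/6 = 15
te_Task 4 = (6 + 4·7 + 8)/6 = 42/6 = 7
te_Task 5 = (1 + 4·3 + 5)/6 = 18/6 = 3
te_Task 6 = (7 + 4·12 + 23)/6 = 78/6 = 13
te_Task 7 = (10 + 4·11 + 12)/6 = 66/6 = 11
te_Task 8 = (2 + 4·8 + 14)/6 = 48/6 = 8

Forward pass:
ES_Task 1 = 0; EF_Task 1 = 11
ES_Task 2 = 11; EF_Task 2 = 11+12 = 23
ES_Task 3 = 11; EF_Task 3 = 11+15 = 26
ES_Task 4 = max(EF_Task 2=23, EF_Task 3=26) = 26; EF_Task 4 = 26+7 = 33
ES_Task 5 = 33; EF_Task 5 = 33+3 = 36
ES_Task 6 = 26; EF_Task 6 = 26+13 = 39
ES_Task 7 = 39; EF_Task 7 = 39+11 = 50
ES_Task 8 = max(EF_Task 5=36, EF_Task 7=50) = 50; EF_Task 8 = 50+8 = 58
Expected project duration μ = 58 days. Critical path: Task 1 → Task 3 → Task 6 → Task 7 → Task 8.

Backward pass:
LF_Task 8 = 58; LS_Task 8 = 58−8 = 50
LF_Task 7 = LS_Task 8 = 50; LS_Task 7 = 50−11 = 39
LF_Task 6 = LS_Task 7 = 39; LS_Task 6 = 39−13 = 26
LF_Task 5 = LS_Task 8 = 50; LS_Task 5 = 50−3 = 47
LF_Task 4 = LS_Task 5 = 47; LS_Task 4 = 47−7 = 40
LF_Task 3 = min(LS_Task 4=40, LS_Task 6=26) = 26; LS_Task 3 = 26−15 = 11
LF_Task 2 = LS_Task 4 = 40; LS_Task 2 = 40−12 = 28
LF_Task 1 = min(LS_Task 2=28, LS_Task 3=11) = 11; LS_Task 1 = 11−11 = 0
Slack_Task 4 = LS_Task 4 − ES_Task 4 = 40 − 26 = 14

14 days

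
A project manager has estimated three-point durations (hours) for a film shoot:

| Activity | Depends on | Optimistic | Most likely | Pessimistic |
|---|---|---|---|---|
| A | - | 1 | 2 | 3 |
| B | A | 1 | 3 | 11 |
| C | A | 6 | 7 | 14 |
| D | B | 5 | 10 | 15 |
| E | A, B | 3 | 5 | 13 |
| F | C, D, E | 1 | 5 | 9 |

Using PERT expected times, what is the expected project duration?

te_A = (1 + 4·2 + 3)/6 = 12/6 = 2
te_B = (1 + 4·3 + 11)/6 = 24/6 = 4
te_C = (6 + 4·7 + 14)/6 = 48/6 = 8
te_D = (5 + 4·10 + 15)/6 = 60/6 = 10
te_E = (3 + 4·5 + 13)/6 = 36/6 = 6
te_F = (1 + 4·5 + 9)/6 = 30/6 = 5

Forward pass:
ES_A = 0; EF_A = 2
ES_B = 2; EF_B = 2+4 = 6
ES_C = 2; EF_C = 2+8 = 10
ES_D = 6; EF_D = 6+10 = 16
ES_E = max(EF_A=2, EF_B=6) = 6; EF_E = 6+6 = 12
ES_F = max(EF_C=10, EF_D=16, EF_E=12) = 16; EF_F = 16+5 = 21
Expected project duration μ = 21 hours. Critical path: A → B → D → F.

21 hours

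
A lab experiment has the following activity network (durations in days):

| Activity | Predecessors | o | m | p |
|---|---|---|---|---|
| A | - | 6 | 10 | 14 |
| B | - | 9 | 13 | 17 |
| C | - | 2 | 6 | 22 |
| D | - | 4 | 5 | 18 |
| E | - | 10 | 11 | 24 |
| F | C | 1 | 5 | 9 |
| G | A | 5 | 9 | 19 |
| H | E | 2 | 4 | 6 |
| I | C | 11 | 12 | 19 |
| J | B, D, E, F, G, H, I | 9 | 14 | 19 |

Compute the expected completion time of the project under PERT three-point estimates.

35 days

te_A = (6 + 4·10 + 14)/6 = 60/6 = 10
te_B = (9 + 4·13 + 17)/6 = 78/6 = 13
te_C = (2 + 4·6 + 22)/6 = 48/6 = 8
te_D = (4 + 4·5 + 18)/6 = 42/6 = 7
te_E = (10 + 4·11 + 24)/6 = 78/6 = 13
te_F = (1 + 4·5 + 9)/6 = 30/6 = 5
te_G = (5 + 4·9 + 19)/6 = 60/6 = 10
te_H = (2 + 4·4 + 6)/6 = 24/6 = 4
te_I = (11 + 4·12 + 19)/6 = 78/6 = 13
te_J = (9 + 4·14 + 19)/6 = 84/6 = 14

Forward pass:
ES_A = 0; EF_A = 10
ES_B = 0; EF_B = 13
ES_C = 0; EF_C = 8
ES_D = 0; EF_D = 7
ES_E = 0; EF_E = 13
ES_F = 8; EF_F = 8+5 = 13
ES_G = 10; EF_G = 10+10 = 20
ES_H = 13; EF_H = 13+4 = 17
ES_I = 8; EF_I = 8+13 = 21
ES_J = max(EF_B=13, EF_D=7, EF_E=13, EF_F=13, EF_G=20, EF_H=17, EF_I=21) = 21; EF_J = 21+14 = 35
Expected project duration μ = 35 days. Critical path: C → I → J.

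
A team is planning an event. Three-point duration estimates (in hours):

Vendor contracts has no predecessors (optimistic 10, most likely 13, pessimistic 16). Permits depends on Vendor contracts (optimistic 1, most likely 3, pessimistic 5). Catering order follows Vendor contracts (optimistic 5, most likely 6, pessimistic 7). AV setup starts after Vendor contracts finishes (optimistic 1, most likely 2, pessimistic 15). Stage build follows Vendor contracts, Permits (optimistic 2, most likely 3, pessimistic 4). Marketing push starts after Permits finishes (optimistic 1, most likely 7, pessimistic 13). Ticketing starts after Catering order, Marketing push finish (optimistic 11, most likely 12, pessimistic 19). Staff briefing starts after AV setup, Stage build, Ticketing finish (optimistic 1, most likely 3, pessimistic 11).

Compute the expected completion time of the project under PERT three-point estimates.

te_Vendor contracts = (10 + 4·13 + 16)/6 = 78/6 = 13
te_Permits = (1 + 4·3 + 5)/6 = 18/6 = 3
te_Catering order = (5 + 4·6 + 7)/6 = 36/6 = 6
te_AV setup = (1 + 4·2 + 15)/6 = 24/6 = 4
te_Stage build = (2 + 4·3 + 4)/6 = 18/6 = 3
te_Marketing push = (1 + 4·7 + 13)/6 = 42/6 = 7
te_Ticketing = (11 + 4·12 + 19)/6 = 78/6 = 13
te_Staff briefing = (1 + 4·3 + 11)/6 = 24/6 = 4

Forward pass:
ES_Vendor contracts = 0; EF_Vendor contracts = 13
ES_Permits = 13; EF_Permits = 13+3 = 16
ES_Catering order = 13; EF_Catering order = 13+6 = 19
ES_AV setup = 13; EF_AV setup = 13+4 = 17
ES_Stage build = max(EF_Vendor contracts=13, EF_Permits=16) = 16; EF_Stage build = 16+3 = 19
ES_Marketing push = 16; EF_Marketing push = 16+7 = 23
ES_Ticketing = max(EF_Catering order=19, EF_Marketing push=23) = 23; EF_Ticketing = 23+13 = 36
ES_Staff briefing = max(EF_AV setup=17, EF_Stage build=19, EF_Ticketing=36) = 36; EF_Staff briefing = 36+4 = 40
Expected project duration μ = 40 hours. Critical path: Vendor contracts → Permits → Marketing push → Ticketing → Staff briefing.

40 hours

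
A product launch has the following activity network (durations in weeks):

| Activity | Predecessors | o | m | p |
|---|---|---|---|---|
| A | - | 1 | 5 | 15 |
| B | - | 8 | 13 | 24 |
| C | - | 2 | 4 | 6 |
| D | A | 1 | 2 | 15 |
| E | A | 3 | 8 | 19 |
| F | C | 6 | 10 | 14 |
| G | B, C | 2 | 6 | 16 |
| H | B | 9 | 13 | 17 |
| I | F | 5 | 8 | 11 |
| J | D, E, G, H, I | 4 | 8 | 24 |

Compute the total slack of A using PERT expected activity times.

12 weeks

te_A = (1 + 4·5 + 15)/6 = 36/6 = 6
te_B = (8 + 4·13 + 24)/6 = 84/6 = 14
te_C = (2 + 4·4 + 6)/6 = 24/6 = 4
te_D = (1 + 4·2 + 15)/6 = 24/6 = 4
te_E = (3 + 4·8 + 19)/6 = 54/6 = 9
te_F = (6 + 4·10 + 14)/6 = 60/6 = 10
te_G = (2 + 4·6 + 16)/6 = 42/6 = 7
te_H = (9 + 4·13 + 17)/6 = 78/6 = 13
te_I = (5 + 4·8 + 11)/6 = 48/6 = 8
te_J = (4 + 4·8 + 24)/6 = 60/6 = 10

Forward pass:
ES_A = 0; EF_A = 6
ES_B = 0; EF_B = 14
ES_C = 0; EF_C = 4
ES_D = 6; EF_D = 6+4 = 10
ES_E = 6; EF_E = 6+9 = 15
ES_F = 4; EF_F = 4+10 = 14
ES_G = max(EF_B=14, EF_C=4) = 14; EF_G = 14+7 = 21
ES_H = 14; EF_H = 14+13 = 27
ES_I = 14; EF_I = 14+8 = 22
ES_J = max(EF_D=10, EF_E=15, EF_G=21, EF_H=27, EF_I=22) = 27; EF_J = 27+10 = 37
Expected project duration μ = 37 weeks. Critical path: B → H → J.

Backward pass:
LF_J = 37; LS_J = 37−10 = 27
LF_I = LS_J = 27; LS_I = 27−8 = 19
LF_H = LS_J = 27; LS_H = 27−13 = 14
LF_G = LS_J = 27; LS_G = 27−7 = 20
LF_F = LS_I = 19; LS_F = 19−10 = 9
LF_E = LS_J = 27; LS_E = 27−9 = 18
LF_D = LS_J = 27; LS_D = 27−4 = 23
LF_C = min(LS_F=9, LS_G=20) = 9; LS_C = 9−4 = 5
LF_B = min(LS_G=20, LS_H=14) = 14; LS_B = 14−14 = 0
LF_A = min(LS_D=23, LS_E=18) = 18; LS_A = 18−6 = 12
Slack_A = LS_A − ES_A = 12 − 0 = 12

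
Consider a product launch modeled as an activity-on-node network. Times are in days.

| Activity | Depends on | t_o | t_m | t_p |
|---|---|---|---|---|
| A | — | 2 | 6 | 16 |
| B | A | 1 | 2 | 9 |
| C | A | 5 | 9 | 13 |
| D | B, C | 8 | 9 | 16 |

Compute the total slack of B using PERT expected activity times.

te_A = (2 + 4·6 + 16)/6 = 42/6 = 7
te_B = (1 + 4·2 + 9)/6 = 18/6 = 3
te_C = (5 + 4·9 + 13)/6 = 54/6 = 9
te_D = (8 + 4·9 + 16)/6 = 60/6 = 10

Forward pass:
ES_A = 0; EF_A = 7
ES_B = 7; EF_B = 7+3 = 10
ES_C = 7; EF_C = 7+9 = 16
ES_D = max(EF_B=10, EF_C=16) = 16; EF_D = 16+10 = 26
Expected project duration μ = 26 days. Critical path: A → C → D.

Backward pass:
LF_D = 26; LS_D = 26−10 = 16
LF_C = LS_D = 16; LS_C = 16−9 = 7
LF_B = LS_D = 16; LS_B = 16−3 = 13
LF_A = min(LS_B=13, LS_C=7) = 7; LS_A = 7−7 = 0
Slack_B = LS_B − ES_B = 13 − 7 = 6

6 days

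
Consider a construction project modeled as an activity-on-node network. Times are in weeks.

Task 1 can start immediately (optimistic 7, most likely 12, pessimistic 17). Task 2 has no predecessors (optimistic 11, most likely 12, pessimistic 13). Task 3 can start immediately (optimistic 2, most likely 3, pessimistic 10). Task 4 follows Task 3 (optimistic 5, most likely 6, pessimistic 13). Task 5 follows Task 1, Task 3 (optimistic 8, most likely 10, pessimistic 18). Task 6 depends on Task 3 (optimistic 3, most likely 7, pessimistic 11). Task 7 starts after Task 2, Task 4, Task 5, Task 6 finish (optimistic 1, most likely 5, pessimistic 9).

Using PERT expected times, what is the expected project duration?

te_Task 1 = (7 + 4·12 + 17)/6 = 72/6 = 12
te_Task 2 = (11 + 4·12 + 13)/6 = 72/6 = 12
te_Task 3 = (2 + 4·3 + 10)/6 = 24/6 = 4
te_Task 4 = (5 + 4·6 + 13)/6 = 42/6 = 7
te_Task 5 = (8 + 4·10 + 18)/6 = 66/6 = 11
te_Task 6 = (3 + 4·7 + 11)/6 = 42/6 = 7
te_Task 7 = (1 + 4·5 + 9)/6 = 30/6 = 5

Forward pass:
ES_Task 1 = 0; EF_Task 1 = 12
ES_Task 2 = 0; EF_Task 2 = 12
ES_Task 3 = 0; EF_Task 3 = 4
ES_Task 4 = 4; EF_Task 4 = 4+7 = 11
ES_Task 5 = max(EF_Task 1=12, EF_Task 3=4) = 12; EF_Task 5 = 12+11 = 23
ES_Task 6 = 4; EF_Task 6 = 4+7 = 11
ES_Task 7 = max(EF_Task 2=12, EF_Task 4=11, EF_Task 5=23, EF_Task 6=11) = 23; EF_Task 7 = 23+5 = 28
Expected project duration μ = 28 weeks. Critical path: Task 1 → Task 5 → Task 7.

28 weeks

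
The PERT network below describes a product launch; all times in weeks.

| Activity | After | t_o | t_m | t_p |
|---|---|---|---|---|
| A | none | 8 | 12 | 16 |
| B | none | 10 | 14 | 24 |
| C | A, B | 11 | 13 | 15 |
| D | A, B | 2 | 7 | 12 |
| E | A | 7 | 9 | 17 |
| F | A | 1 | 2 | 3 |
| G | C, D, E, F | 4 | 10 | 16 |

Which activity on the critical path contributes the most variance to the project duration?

te_A = (8 + 4·12 + 16)/6 = 72/6 = 12; σ²_A = ((16−8)/6)² = 1.778
te_B = (10 + 4·14 + 24)/6 = 90/6 = 15; σ²_B = ((24−10)/6)² = 5.444
te_C = (11 + 4·13 + 15)/6 = 78/6 = 13; σ²_C = ((15−11)/6)² = 0.444
te_D = (2 + 4·7 + 12)/6 = 42/6 = 7; σ²_D = ((12−2)/6)² = 2.778
te_E = (7 + 4·9 + 17)/6 = 60/6 = 10; σ²_E = ((17−7)/6)² = 2.778
te_F = (1 + 4·2 + 3)/6 = 12/6 = 2; σ²_F = ((3−1)/6)² = 0.111
te_G = (4 + 4·10 + 16)/6 = 60/6 = 10; σ²_G = ((16−4)/6)² = 4.000

Forward pass:
ES_A = 0; EF_A = 12
ES_B = 0; EF_B = 15
ES_C = max(EF_A=12, EF_B=15) = 15; EF_C = 15+13 = 28
ES_D = max(EF_A=12, EF_B=15) = 15; EF_D = 15+7 = 22
ES_E = 12; EF_E = 12+10 = 22
ES_F = 12; EF_F = 12+2 = 14
ES_G = max(EF_C=28, EF_D=22, EF_E=22, EF_F=14) = 28; EF_G = 28+10 = 38
Expected project duration μ = 38 weeks. Critical path: B → C → G.

Variances on critical path: σ²_B=5.444, σ²_C=0.444, σ²_G=4.000.
Largest is σ²_B = 5.444.

B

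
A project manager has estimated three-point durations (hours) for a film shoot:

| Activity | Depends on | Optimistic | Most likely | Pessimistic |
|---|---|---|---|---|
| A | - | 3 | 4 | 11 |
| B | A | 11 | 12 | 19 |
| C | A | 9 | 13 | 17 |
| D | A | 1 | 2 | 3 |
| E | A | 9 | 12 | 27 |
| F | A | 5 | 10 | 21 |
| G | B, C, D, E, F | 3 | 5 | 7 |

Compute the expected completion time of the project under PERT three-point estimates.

te_A = (3 + 4·4 + 11)/6 = 30/6 = 5
te_B = (11 + 4·12 + 19)/6 = 78/6 = 13
te_C = (9 + 4·13 + 17)/6 = 78/6 = 13
te_D = (1 + 4·2 + 3)/6 = 12/6 = 2
te_E = (9 + 4·12 + 27)/6 = 84/6 = 14
te_F = (5 + 4·10 + 21)/6 = 66/6 = 11
te_G = (3 + 4·5 + 7)/6 = 30/6 = 5

Forward pass:
ES_A = 0; EF_A = 5
ES_B = 5; EF_B = 5+13 = 18
ES_C = 5; EF_C = 5+13 = 18
ES_D = 5; EF_D = 5+2 = 7
ES_E = 5; EF_E = 5+14 = 19
ES_F = 5; EF_F = 5+11 = 16
ES_G = max(EF_B=18, EF_C=18, EF_D=7, EF_E=19, EF_F=16) = 19; EF_G = 19+5 = 24
Expected project duration μ = 24 hours. Critical path: A → E → G.

24 hours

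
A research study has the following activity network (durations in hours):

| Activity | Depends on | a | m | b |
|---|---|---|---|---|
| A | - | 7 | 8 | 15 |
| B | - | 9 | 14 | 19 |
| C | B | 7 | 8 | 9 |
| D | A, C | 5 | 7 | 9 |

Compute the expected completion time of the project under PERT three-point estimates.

29 hours

te_A = (7 + 4·8 + 15)/6 = 54/6 = 9
te_B = (9 + 4·14 + 19)/6 = 84/6 = 14
te_C = (7 + 4·8 + 9)/6 = 48/6 = 8
te_D = (5 + 4·7 + 9)/6 = 42/6 = 7

Forward pass:
ES_A = 0; EF_A = 9
ES_B = 0; EF_B = 14
ES_C = 14; EF_C = 14+8 = 22
ES_D = max(EF_A=9, EF_C=22) = 22; EF_D = 22+7 = 29
Expected project duration μ = 29 hours. Critical path: B → C → D.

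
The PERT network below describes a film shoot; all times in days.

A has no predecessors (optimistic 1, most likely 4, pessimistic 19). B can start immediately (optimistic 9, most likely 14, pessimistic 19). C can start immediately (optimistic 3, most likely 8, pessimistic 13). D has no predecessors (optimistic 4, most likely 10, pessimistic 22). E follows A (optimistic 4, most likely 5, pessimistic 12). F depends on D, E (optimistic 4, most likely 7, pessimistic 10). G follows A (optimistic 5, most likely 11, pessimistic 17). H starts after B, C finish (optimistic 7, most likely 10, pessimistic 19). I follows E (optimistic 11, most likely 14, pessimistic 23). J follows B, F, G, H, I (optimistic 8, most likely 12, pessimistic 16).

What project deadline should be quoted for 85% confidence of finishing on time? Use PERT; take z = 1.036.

te_A = (1 + 4·4 + 19)/6 = 36/6 = 6; σ²_A = ((19−1)/6)² = 9.000
te_B = (9 + 4·14 + 19)/6 = 84/6 = 14; σ²_B = ((19−9)/6)² = 2.778
te_C = (3 + 4·8 + 13)/6 = 48/6 = 8; σ²_C = ((13−3)/6)² = 2.778
te_D = (4 + 4·10 + 22)/6 = 66/6 = 11; σ²_D = ((22−4)/6)² = 9.000
te_E = (4 + 4·5 + 12)/6 = 36/6 = 6; σ²_E = ((12−4)/6)² = 1.778
te_F = (4 + 4·7 + 10)/6 = 42/6 = 7; σ²_F = ((10−4)/6)² = 1.000
te_G = (5 + 4·11 + 17)/6 = 66/6 = 11; σ²_G = ((17−5)/6)² = 4.000
te_H = (7 + 4·10 + 19)/6 = 66/6 = 11; σ²_H = ((19−7)/6)² = 4.000
te_I = (11 + 4·14 + 23)/6 = 90/6 = 15; σ²_I = ((23−11)/6)² = 4.000
te_J = (8 + 4·12 + 16)/6 = 72/6 = 12; σ²_J = ((16−8)/6)² = 1.778

Forward pass:
ES_A = 0; EF_A = 6
ES_B = 0; EF_B = 14
ES_C = 0; EF_C = 8
ES_D = 0; EF_D = 11
ES_E = 6; EF_E = 6+6 = 12
ES_F = max(EF_D=11, EF_E=12) = 12; EF_F = 12+7 = 19
ES_G = 6; EF_G = 6+11 = 17
ES_H = max(EF_B=14, EF_C=8) = 14; EF_H = 14+11 = 25
ES_I = 12; EF_I = 12+15 = 27
ES_J = max(EF_B=14, EF_F=19, EF_G=17, EF_H=25, EF_I=27) = 27; EF_J = 27+12 = 39
Expected project duration μ = 39 days. Critical path: A → E → I → J.

Variance along critical path = 9.000 + 1.778 + 4.000 + 1.778 = 16.556; σ = 4.069 days.
D = μ + z·σ = 39 + 1.036·4.069 = 43.2 days

43.2 days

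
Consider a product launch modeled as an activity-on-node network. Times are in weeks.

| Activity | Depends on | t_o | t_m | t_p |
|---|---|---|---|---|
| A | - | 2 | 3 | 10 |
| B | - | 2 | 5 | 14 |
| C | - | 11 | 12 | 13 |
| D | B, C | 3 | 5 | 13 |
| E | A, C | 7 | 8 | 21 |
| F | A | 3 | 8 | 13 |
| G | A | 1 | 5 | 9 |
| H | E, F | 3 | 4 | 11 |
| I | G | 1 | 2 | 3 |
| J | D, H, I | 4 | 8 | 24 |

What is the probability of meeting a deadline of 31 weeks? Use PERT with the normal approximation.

te_A = (2 + 4·3 + 10)/6 = 24/6 = 4; σ²_A = ((10−2)/6)² = 1.778
te_B = (2 + 4·5 + 14)/6 = 36/6 = 6; σ²_B = ((14−2)/6)² = 4.000
te_C = (11 + 4·12 + 13)/6 = 72/6 = 12; σ²_C = ((13−11)/6)² = 0.111
te_D = (3 + 4·5 + 13)/6 = 36/6 = 6; σ²_D = ((13−3)/6)² = 2.778
te_E = (7 + 4·8 + 21)/6 = 60/6 = 10; σ²_E = ((21−7)/6)² = 5.444
te_F = (3 + 4·8 + 13)/6 = 48/6 = 8; σ²_F = ((13−3)/6)² = 2.778
te_G = (1 + 4·5 + 9)/6 = 30/6 = 5; σ²_G = ((9−1)/6)² = 1.778
te_H = (3 + 4·4 + 11)/6 = 30/6 = 5; σ²_H = ((11−3)/6)² = 1.778
te_I = (1 + 4·2 + 3)/6 = 12/6 = 2; σ²_I = ((3−1)/6)² = 0.111
te_J = (4 + 4·8 + 24)/6 = 60/6 = 10; σ²_J = ((24−4)/6)² = 11.111

Forward pass:
ES_A = 0; EF_A = 4
ES_B = 0; EF_B = 6
ES_C = 0; EF_C = 12
ES_D = max(EF_B=6, EF_C=12) = 12; EF_D = 12+6 = 18
ES_E = max(EF_A=4, EF_C=12) = 12; EF_E = 12+10 = 22
ES_F = 4; EF_F = 4+8 = 12
ES_G = 4; EF_G = 4+5 = 9
ES_H = max(EF_E=22, EF_F=12) = 22; EF_H = 22+5 = 27
ES_I = 9; EF_I = 9+2 = 11
ES_J = max(EF_D=18, EF_H=27, EF_I=11) = 27; EF_J = 27+10 = 37
Expected project duration μ = 37 weeks. Critical path: C → E → H → J.

Variance along critical path = 0.111 + 5.444 + 1.778 + 11.111 = 18.444; σ = √18.444 = 4.295 weeks.
Z = (31 − 37) / 4.295 = -1.397
P(T ≤ 31) = Φ(-1.397) ≈ 0.081

0.081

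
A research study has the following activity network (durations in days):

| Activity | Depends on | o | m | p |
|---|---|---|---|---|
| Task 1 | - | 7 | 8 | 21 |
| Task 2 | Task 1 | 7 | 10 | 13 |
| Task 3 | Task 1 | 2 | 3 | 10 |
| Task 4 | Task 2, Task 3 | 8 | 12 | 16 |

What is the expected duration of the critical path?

32 days

te_Task 1 = (7 + 4·8 + 21)/6 = 60/6 = 10
te_Task 2 = (7 + 4·10 + 13)/6 = 60/6 = 10
te_Task 3 = (2 + 4·3 + 10)/6 = 24/6 = 4
te_Task 4 = (8 + 4·12 + 16)/6 = 72/6 = 12

Forward pass:
ES_Task 1 = 0; EF_Task 1 = 10
ES_Task 2 = 10; EF_Task 2 = 10+10 = 20
ES_Task 3 = 10; EF_Task 3 = 10+4 = 14
ES_Task 4 = max(EF_Task 2=20, EF_Task 3=14) = 20; EF_Task 4 = 20+12 = 32
Expected project duration μ = 32 days. Critical path: Task 1 → Task 2 → Task 4.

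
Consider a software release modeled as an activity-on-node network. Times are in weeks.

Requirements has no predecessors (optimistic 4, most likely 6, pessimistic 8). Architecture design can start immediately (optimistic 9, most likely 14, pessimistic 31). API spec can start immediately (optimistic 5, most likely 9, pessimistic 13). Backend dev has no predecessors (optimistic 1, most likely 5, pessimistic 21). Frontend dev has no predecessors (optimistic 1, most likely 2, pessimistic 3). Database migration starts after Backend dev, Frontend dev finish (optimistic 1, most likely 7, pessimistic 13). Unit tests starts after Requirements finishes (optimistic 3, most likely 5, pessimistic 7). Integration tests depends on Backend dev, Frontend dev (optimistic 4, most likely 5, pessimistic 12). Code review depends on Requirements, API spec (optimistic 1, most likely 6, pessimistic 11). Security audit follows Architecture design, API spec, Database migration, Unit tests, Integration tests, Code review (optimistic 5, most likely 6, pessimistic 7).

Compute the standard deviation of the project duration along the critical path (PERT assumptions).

te_Requirements = (4 + 4·6 + 8)/6 = 36/6 = 6; σ²_Requirements = ((8−4)/6)² = 0.444
te_Architecture design = (9 + 4·14 + 31)/6 = 96/6 = 16; σ²_Architecture design = ((31−9)/6)² = 13.444
te_API spec = (5 + 4·9 + 13)/6 = 54/6 = 9; σ²_API spec = ((13−5)/6)² = 1.778
te_Backend dev = (1 + 4·5 + 21)/6 = 42/6 = 7; σ²_Backend dev = ((21−1)/6)² = 11.111
te_Frontend dev = (1 + 4·2 + 3)/6 = 12/6 = 2; σ²_Frontend dev = ((3−1)/6)² = 0.111
te_Database migration = (1 + 4·7 + 13)/6 = 42/6 = 7; σ²_Database migration = ((13−1)/6)² = 4.000
te_Unit tests = (3 + 4·5 + 7)/6 = 30/6 = 5; σ²_Unit tests = ((7−3)/6)² = 0.444
te_Integration tests = (4 + 4·5 + 12)/6 = 36/6 = 6; σ²_Integration tests = ((12−4)/6)² = 1.778
te_Code review = (1 + 4·6 + 11)/6 = 36/6 = 6; σ²_Code review = ((11−1)/6)² = 2.778
te_Security audit = (5 + 4·6 + 7)/6 = 36/6 = 6; σ²_Security audit = ((7−5)/6)² = 0.111

Forward pass:
ES_Requirements = 0; EF_Requirements = 6
ES_Architecture design = 0; EF_Architecture design = 16
ES_API spec = 0; EF_API spec = 9
ES_Backend dev = 0; EF_Backend dev = 7
ES_Frontend dev = 0; EF_Frontend dev = 2
ES_Database migration = max(EF_Backend dev=7, EF_Frontend dev=2) = 7; EF_Database migration = 7+7 = 14
ES_Unit tests = 6; EF_Unit tests = 6+5 = 11
ES_Integration tests = max(EF_Backend dev=7, EF_Frontend dev=2) = 7; EF_Integration tests = 7+6 = 13
ES_Code review = max(EF_Requirements=6, EF_API spec=9) = 9; EF_Code review = 9+6 = 15
ES_Security audit = max(EF_Architecture design=16, EF_API spec=9, EF_Database migration=14, EF_Unit tests=11, EF_Integration tests=13, EF_Code review=15) = 16; EF_Security audit = 16+6 = 22
Expected project duration μ = 22 weeks. Critical path: Architecture design → Security audit.

Variance along critical path = 13.444 + 0.111 = 13.556
σ = √13.556 = 3.682 weeks

3.68 weeks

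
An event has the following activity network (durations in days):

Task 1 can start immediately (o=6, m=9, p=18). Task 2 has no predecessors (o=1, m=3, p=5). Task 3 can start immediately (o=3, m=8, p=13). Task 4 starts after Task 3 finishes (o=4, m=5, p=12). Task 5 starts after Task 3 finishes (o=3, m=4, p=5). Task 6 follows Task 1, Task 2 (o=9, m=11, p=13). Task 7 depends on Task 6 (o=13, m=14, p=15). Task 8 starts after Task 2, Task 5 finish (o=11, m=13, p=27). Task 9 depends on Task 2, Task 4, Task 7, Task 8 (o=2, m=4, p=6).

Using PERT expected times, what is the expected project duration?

39 days

te_Task 1 = (6 + 4·9 + 18)/6 = 60/6 = 10
te_Task 2 = (1 + 4·3 + 5)/6 = 18/6 = 3
te_Task 3 = (3 + 4·8 + 13)/6 = 48/6 = 8
te_Task 4 = (4 + 4·5 + 12)/6 = 36/6 = 6
te_Task 5 = (3 + 4·4 + 5)/6 = 24/6 = 4
te_Task 6 = (9 + 4·11 + 13)/6 = 66/6 = 11
te_Task 7 = (13 + 4·14 + 15)/6 = 84/6 = 14
te_Task 8 = (11 + 4·13 + 27)/6 = 90/6 = 15
te_Task 9 = (2 + 4·4 + 6)/6 = 24/6 = 4

Forward pass:
ES_Task 1 = 0; EF_Task 1 = 10
ES_Task 2 = 0; EF_Task 2 = 3
ES_Task 3 = 0; EF_Task 3 = 8
ES_Task 4 = 8; EF_Task 4 = 8+6 = 14
ES_Task 5 = 8; EF_Task 5 = 8+4 = 12
ES_Task 6 = max(EF_Task 1=10, EF_Task 2=3) = 10; EF_Task 6 = 10+11 = 21
ES_Task 7 = 21; EF_Task 7 = 21+14 = 35
ES_Task 8 = max(EF_Task 2=3, EF_Task 5=12) = 12; EF_Task 8 = 12+15 = 27
ES_Task 9 = max(EF_Task 2=3, EF_Task 4=14, EF_Task 7=35, EF_Task 8=27) = 35; EF_Task 9 = 35+4 = 39
Expected project duration μ = 39 days. Critical path: Task 1 → Task 6 → Task 7 → Task 9.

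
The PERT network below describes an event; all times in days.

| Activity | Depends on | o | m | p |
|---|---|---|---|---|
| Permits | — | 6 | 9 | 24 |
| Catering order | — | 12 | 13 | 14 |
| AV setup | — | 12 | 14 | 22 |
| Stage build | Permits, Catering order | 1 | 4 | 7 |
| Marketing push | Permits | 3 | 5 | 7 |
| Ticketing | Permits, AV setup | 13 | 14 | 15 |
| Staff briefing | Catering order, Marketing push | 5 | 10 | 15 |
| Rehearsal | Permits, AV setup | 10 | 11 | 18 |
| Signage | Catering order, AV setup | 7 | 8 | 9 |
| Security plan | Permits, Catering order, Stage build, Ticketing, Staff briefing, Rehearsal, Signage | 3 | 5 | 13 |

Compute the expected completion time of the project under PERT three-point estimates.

35 days

te_Permits = (6 + 4·9 + 24)/6 = 66/6 = 11
te_Catering order = (12 + 4·13 + 14)/6 = 78/6 = 13
te_AV setup = (12 + 4·14 + 22)/6 = 90/6 = 15
te_Stage build = (1 + 4·4 + 7)/6 = 24/6 = 4
te_Marketing push = (3 + 4·5 + 7)/6 = 30/6 = 5
te_Ticketing = (13 + 4·14 + 15)/6 = 84/6 = 14
te_Staff briefing = (5 + 4·10 + 15)/6 = 60/6 = 10
te_Rehearsal = (10 + 4·11 + 18)/6 = 72/6 = 12
te_Signage = (7 + 4·8 + 9)/6 = 48/6 = 8
te_Security plan = (3 + 4·5 + 13)/6 = 36/6 = 6

Forward pass:
ES_Permits = 0; EF_Permits = 11
ES_Catering order = 0; EF_Catering order = 13
ES_AV setup = 0; EF_AV setup = 15
ES_Stage build = max(EF_Permits=11, EF_Catering order=13) = 13; EF_Stage build = 13+4 = 17
ES_Marketing push = 11; EF_Marketing push = 11+5 = 16
ES_Ticketing = max(EF_Permits=11, EF_AV setup=15) = 15; EF_Ticketing = 15+14 = 29
ES_Staff briefing = max(EF_Catering order=13, EF_Marketing push=16) = 16; EF_Staff briefing = 16+10 = 26
ES_Rehearsal = max(EF_Permits=11, EF_AV setup=15) = 15; EF_Rehearsal = 15+12 = 27
ES_Signage = max(EF_Catering order=13, EF_AV setup=15) = 15; EF_Signage = 15+8 = 23
ES_Security plan = max(EF_Permits=11, EF_Catering order=13, EF_Stage build=17, EF_Ticketing=29, EF_Staff briefing=26, EF_Rehearsal=27, EF_Signage=23) = 29; EF_Security plan = 29+6 = 35
Expected project duration μ = 35 days. Critical path: AV setup → Ticketing → Security plan.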